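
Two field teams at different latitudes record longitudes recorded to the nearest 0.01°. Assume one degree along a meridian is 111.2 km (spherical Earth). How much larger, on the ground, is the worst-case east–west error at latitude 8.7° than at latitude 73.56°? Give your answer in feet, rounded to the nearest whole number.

Rounding to 2 decimal places leaves the longitude within ±0.005° of the true value.
At 8.7°: 0.005° × 111200 × cos 8.7° = 0.005 × 111200 × 0.9885 ≈ 549.6 m.
At 73.56°: 0.005° × 111200 × cos 73.56° = 0.005 × 111200 × 0.2830 ≈ 157.35 m.
So the lower-latitude error exceeds the higher by 549.6 − 157.35 = 392.25 m.
In feet: 392.248 m ÷ 0.3048 ≈ 1286.9 ft.

1287 feet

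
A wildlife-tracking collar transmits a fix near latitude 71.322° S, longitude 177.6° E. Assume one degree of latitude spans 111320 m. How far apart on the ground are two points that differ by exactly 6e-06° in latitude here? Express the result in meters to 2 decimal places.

0.67 meters

Along a meridian 6e-06° is 6e-06 × 111320 = 0.66792 m.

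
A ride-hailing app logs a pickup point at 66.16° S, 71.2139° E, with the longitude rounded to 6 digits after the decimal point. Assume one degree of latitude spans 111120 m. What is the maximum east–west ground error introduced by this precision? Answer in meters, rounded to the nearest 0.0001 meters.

0.0225 meters

Rounding to 6 decimal places leaves the longitude within ±5e-07° of the true value.
At latitude 66.16° a degree of longitude spans 111120 m × cos 66.16° = 111120 × 0.4042 ≈ 44912.9 m.
Maximum E–W displacement: 5e-07 × 44912.9 = 0.0224565 m.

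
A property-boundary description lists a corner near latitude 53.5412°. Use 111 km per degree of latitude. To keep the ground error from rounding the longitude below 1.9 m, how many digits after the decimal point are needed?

5 decimal places

At 53.5412° one degree of longitude covers 111000 × cos 53.5412° ≈ 111000 × 0.5942 ≈ 65961.2 m.
Rounding to N decimal places gives at most 0.5 × 10⁻ᴺ degrees of error, i.e. 0.5 × 10⁻ᴺ × 65961.2 m.
Need 0.5 × 65961.2 × 10⁻ᴺ ≤ 1.9 → 10⁻ᴺ ≤ 5.761e-05, so N ≥ 4.24.
At 4 places the error can reach 3.3 m, but 5 places keeps it to 0.33 m.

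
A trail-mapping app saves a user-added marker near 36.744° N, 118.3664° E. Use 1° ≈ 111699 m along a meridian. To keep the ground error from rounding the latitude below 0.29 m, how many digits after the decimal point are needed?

One degree of latitude covers 111699 m.
With N decimal places the half-ulp bound is 0.5·10⁻ᴺ°, or 0.5·10⁻ᴺ × 111699 m on the ground.
Setting 55849.5 × 10⁻ᴺ ≤ 0.29 gives 10ᴺ ≥ 1.926e+05, i.e. N ≥ 5.28.
N = 5 would give 0.558 m (too coarse); N = 6 gives 0.0558 m ≤ 0.29 m.

6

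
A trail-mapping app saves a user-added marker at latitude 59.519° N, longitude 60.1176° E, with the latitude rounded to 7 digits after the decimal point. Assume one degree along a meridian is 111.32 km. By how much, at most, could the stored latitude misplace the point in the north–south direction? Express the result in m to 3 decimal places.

Rounding to 7 decimal places leaves the latitude within ±5e-08° of the true value.
Along the meridian that is 5e-08° × 111320 m/° = 0.005566 m.

0.006 m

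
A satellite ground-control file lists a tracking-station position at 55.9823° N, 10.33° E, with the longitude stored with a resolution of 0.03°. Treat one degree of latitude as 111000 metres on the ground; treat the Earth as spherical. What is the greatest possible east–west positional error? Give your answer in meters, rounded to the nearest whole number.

With a 0.03° grid the true value lies within half a step, ±0.03°/2 = ±0.015°, of the stored one.
At latitude 55.9823° a degree of longitude spans 111000 m × cos 55.9823° = 111000 × 0.5594 ≈ 62098.8 m.
So at most 0.015° × 62098.8 ≈ 931.483 m east–west.

931 meters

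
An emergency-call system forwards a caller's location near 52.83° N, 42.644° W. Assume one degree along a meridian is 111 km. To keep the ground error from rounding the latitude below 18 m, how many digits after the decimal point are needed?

4 decimal places

One degree of latitude covers 111000 m.
N decimal places → at most half a unit in the last place, 0.5 × 10⁻ᴺ° = 111000/2 × 10⁻ᴺ m.
Setting 55500 × 10⁻ᴺ ≤ 18 gives 10ᴺ ≥ 3083, i.e. N ≥ 3.49.
So 4 decimal places suffice (5.55 m); 3 would allow up to 55.5 m.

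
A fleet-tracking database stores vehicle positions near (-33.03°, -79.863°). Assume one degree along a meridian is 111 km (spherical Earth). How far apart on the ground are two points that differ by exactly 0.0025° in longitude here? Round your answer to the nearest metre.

233 metres

One degree of longitude here spans 111000 × cos 33.03° = 111000 × 0.8384 ≈ 93060.8 m; 0.0025° of that is 232.652 m.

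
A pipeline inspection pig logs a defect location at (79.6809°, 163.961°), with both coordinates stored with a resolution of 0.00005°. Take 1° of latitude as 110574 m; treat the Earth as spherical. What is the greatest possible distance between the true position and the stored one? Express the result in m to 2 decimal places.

With a 0.00005° grid the true value lies within half a step, ±0.00005°/2 = ±2.5e-05°, of the stored one.
North–south component: 2.5e-05° × 110574 = 2.76435 m.
E–W at 79.6809°: 2.5e-05° × 110574 × cos 79.6809° = 2.5e-05 × 110574 × 0.1791 ≈ 0.495179 m.
Worst case both components are at the extreme and orthogonal: √(2.76435² + 0.495179²) ≈ 2.80835 m.

2.81 m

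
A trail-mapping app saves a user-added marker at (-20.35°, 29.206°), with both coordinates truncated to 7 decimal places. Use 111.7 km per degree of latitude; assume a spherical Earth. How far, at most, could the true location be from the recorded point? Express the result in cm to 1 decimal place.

Truncating at 7 decimal places can drop up to a full unit in the last place, so each coordinate may be off by as much as 1e-07°.
Latitude error → 1e-07 × 111700 = 0.01117 m along the meridian.
Longitude error → 1e-07 × 111700 × cos 20.35° = 1e-07 × 111700 × 0.9376 ≈ 0.0104728 m.
Combining orthogonally: (0.01117² + 0.0104728²)^½ ≈ 0.0153117 m.
That is 0.0153117 m = 1.5312 cm.

1.5 cm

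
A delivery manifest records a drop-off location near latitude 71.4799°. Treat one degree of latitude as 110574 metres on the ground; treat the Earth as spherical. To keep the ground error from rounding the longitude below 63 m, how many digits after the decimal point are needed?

At 71.4799° one degree of longitude covers 110574 × cos 71.4799° ≈ 110574 × 0.3176 ≈ 35122.4 m.
N decimal places → at most half a unit in the last place, 0.5 × 10⁻ᴺ° = 35122.4/2 × 10⁻ᴺ m.
Need 0.5 × 35122.4 × 10⁻ᴺ ≤ 63 → 10⁻ᴺ ≤ 3.587e-03, so N ≥ 2.45.
N = 2 would give 176 m (too coarse); N = 3 gives 17.6 m ≤ 63 m.

3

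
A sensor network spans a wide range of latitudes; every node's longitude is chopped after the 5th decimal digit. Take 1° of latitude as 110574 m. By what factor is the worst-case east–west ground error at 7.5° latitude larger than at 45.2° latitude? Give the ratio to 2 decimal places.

1.41

Truncating at 5 decimal places can drop up to a full unit in the last place, so the longitude may be off by as much as 1e-05°.
Error at 7.5° = 1e-05° × 110574 × cos 7.5° ≈ 1.1057 × 0.9914 = 1.0963 m.
Error at 45.2° = 1e-05° × 110574 × cos 45.2° ≈ 1.1057 × 0.7046 = 0.77914 m.
The ratio reduces to cos 7.5° / cos 45.2° = 0.9914/0.7046 ≈ 1.4070.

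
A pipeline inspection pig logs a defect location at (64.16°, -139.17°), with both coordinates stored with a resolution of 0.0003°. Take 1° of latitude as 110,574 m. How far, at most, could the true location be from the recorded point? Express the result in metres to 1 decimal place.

18.1 metres

With a 0.0003° grid the true value lies within half a step, ±0.0003°/2 = ±0.00015°, of the stored one.
N–S: 0.00015° × 110574 m/° = 16.5861 m.
Longitude error → 0.00015 × 110574 × cos 64.16° = 0.00015 × 110574 × 0.4359 ≈ 7.22921 m.
The two errors are perpendicular, so the maximum displacement is √(16.5861² + 7.22921²) ≈ 18.0931 m.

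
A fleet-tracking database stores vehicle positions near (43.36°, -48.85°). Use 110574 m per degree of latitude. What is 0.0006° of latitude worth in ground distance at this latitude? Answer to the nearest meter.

0.0006° × 110574 m/° = 66.3444 m.

66 meters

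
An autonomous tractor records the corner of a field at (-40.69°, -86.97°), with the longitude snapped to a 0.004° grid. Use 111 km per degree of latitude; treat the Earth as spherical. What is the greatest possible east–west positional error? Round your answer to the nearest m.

With a 0.004° grid the true value lies within half a step, ±0.004°/2 = ±0.002°, of the stored one.
At latitude 40.69° a degree of longitude spans 111000 m × cos 40.69° = 111000 × 0.7582 ≈ 84165.5 m.
So at most 0.002° × 84165.5 ≈ 168.331 m east–west.

168 m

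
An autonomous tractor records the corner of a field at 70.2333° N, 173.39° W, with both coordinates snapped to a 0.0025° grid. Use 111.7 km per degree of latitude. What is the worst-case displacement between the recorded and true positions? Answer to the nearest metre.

147 metres

With a 0.0025° grid the true value lies within half a step, ±0.0025°/2 = ±0.00125°, of the stored one.
North–south component: 0.00125° × 111700 = 139.625 m.
Longitude error → 0.00125 × 111700 × cos 70.2333° = 0.00125 × 111700 × 0.3382 ≈ 47.2199 m.
The two errors are perpendicular, so the maximum displacement is √(139.625² + 47.2199²) ≈ 147.394 m.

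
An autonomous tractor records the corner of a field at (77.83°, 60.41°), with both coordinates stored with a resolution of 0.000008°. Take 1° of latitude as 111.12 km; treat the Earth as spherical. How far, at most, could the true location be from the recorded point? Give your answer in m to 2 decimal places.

0.45 m

With a 0.000008° grid the true value lies within half a step, ±0.000008°/2 = ±4e-06°, of the stored one.
N–S: 4e-06° × 111120 m/° = 0.44448 m.
Longitude error → 4e-06 × 111120 × cos 77.83° = 4e-06 × 111120 × 0.2108 ≈ 0.0937022 m.
Worst case both components are at the extreme and orthogonal: √(0.44448² + 0.0937022²) ≈ 0.454249 m.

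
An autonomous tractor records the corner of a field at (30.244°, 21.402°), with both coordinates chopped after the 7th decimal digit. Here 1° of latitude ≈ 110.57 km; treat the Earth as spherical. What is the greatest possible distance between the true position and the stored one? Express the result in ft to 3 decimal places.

Truncating at 7 decimal places can drop up to a full unit in the last place, so each coordinate may be off by as much as 1e-07°.
Latitude error → 1e-07 × 110570 = 0.011057 m along the meridian.
Longitude error → 1e-07 × 110570 × cos 30.244° = 1e-07 × 110570 × 0.8639 ≈ 0.00955201 m.
Combining orthogonally: (0.011057² + 0.00955201²)^½ ≈ 0.0146116 m.
Converting: 0.0146116 m × 3.2808 ft/m ≈ 0.047938 ft.

0.048 ft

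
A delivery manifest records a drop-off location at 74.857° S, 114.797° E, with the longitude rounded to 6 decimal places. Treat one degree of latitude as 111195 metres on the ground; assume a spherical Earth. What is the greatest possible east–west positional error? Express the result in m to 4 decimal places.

Rounding to 6 decimal places leaves the longitude within ±5e-07° of the true value.
One degree of longitude at 74.857° is 111195 × cos 74.857° ≈ 111195 × 0.2612 = 29047.4 m.
So at most 5e-07° × 29047.4 ≈ 0.0145237 m east–west.

0.0145 m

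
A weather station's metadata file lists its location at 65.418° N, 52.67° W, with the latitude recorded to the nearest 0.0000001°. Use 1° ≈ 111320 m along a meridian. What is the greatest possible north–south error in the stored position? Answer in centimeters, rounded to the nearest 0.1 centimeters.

Rounding to 7 decimal places leaves the latitude within ±5e-08° of the true value.
North–south distance: 5e-08° × 111320 m/° = 0.005566 m.
That is 0.005566 m = 0.5566 cm.

0.6 centimeters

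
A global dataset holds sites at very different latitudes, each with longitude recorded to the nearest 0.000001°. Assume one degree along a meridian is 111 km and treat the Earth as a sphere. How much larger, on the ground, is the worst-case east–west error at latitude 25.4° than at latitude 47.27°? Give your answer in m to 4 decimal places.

Rounding to 6 decimal places leaves the longitude within ±5e-07° of the true value.
At 25.4°: 5e-07° × 111000 × cos 25.4° = 5e-07 × 111000 × 0.9033 ≈ 0.050135 m.
Error at 47.27° = 5e-07° × 111000 × cos 47.27° ≈ 0.0555 × 0.6785 = 0.037659 m.
So the lower-latitude error exceeds the higher by 0.050135 − 0.037659 = 0.012476 m.

0.0125 m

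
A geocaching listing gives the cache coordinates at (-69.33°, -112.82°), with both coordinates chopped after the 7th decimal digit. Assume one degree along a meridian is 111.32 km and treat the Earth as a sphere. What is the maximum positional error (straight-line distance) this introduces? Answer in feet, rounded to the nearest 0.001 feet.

Truncating at 7 decimal places can drop up to a full unit in the last place, so each coordinate may be off by as much as 1e-07°.
North–south component: 1e-07° × 111320 = 0.011132 m.
E–W at 69.33°: 1e-07° × 111320 × cos 69.33° = 1e-07 × 111320 × 0.3530 ≈ 0.00392943 m.
Worst case both components are at the extreme and orthogonal: √(0.011132² + 0.00392943²) ≈ 0.0118052 m.
Converting: 0.0118052 m × 3.2808 ft/m ≈ 0.038731 ft.

0.039 feet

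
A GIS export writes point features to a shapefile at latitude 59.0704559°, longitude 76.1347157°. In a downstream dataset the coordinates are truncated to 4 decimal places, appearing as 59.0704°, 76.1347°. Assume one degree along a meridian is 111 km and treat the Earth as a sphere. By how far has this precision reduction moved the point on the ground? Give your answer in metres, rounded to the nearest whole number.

The latitude changed by +0.0000559° and the longitude by +0.0000157°.
N–S: 0.0000559° × 111000 m/° = 6.2049 m.
East–west at this latitude: 0.0000157° × 111000 × cos 59.0704° ≈ 0.0000157 × 57052.3 = 0.895721 m.
Combined displacement = (6.2049² + 0.895721²)^½ ≈ 6.26922 m.

6 metres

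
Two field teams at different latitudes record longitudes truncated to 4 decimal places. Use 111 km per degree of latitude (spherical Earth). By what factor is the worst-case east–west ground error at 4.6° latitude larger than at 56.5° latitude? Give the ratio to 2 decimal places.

Truncating at 4 decimal places can drop up to a full unit in the last place, so the longitude may be off by as much as 0.0001°.
Error at 4.6° = 0.0001° × 111000 × cos 4.6° ≈ 11.1 × 0.9968 = 11.064 m.
Error at 56.5° = 0.0001° × 111000 × cos 56.5° ≈ 11.1 × 0.5519 = 6.1265 m.
Ratio: 11.064 / 6.1265 = cos 4.6° / cos 56.5° ≈ 1.8060.

1.81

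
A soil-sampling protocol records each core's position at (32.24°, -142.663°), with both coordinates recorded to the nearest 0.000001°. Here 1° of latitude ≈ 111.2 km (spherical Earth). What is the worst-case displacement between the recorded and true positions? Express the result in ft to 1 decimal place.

Rounding to 6 decimal places leaves each coordinate within ±5e-07° of the true value.
North–south component: 5e-07° × 111200 = 0.0556 m.
Longitude error → 5e-07 × 111200 × cos 32.24° = 5e-07 × 111200 × 0.8458 ≈ 0.0470276 m.
Combining orthogonally: (0.0556² + 0.0470276²)^½ ≈ 0.0728214 m.
In feet: 0.0728214 m ÷ 0.3048 ≈ 0.23892 ft.

0.2 ft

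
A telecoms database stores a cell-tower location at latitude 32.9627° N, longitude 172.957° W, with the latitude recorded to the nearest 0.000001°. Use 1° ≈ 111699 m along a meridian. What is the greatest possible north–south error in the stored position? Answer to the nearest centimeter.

6 centimeters

Rounding to 6 decimal places leaves the latitude within ±5e-07° of the true value.
North–south distance: 5e-07° × 111699 m/° = 0.0558495 m.
That is 0.0558495 m = 5.5849 cm.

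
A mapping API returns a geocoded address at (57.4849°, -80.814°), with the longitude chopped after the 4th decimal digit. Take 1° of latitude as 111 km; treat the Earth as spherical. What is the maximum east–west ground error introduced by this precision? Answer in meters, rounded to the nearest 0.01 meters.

5.97 meters

Truncating at 4 decimal places can drop up to a full unit in the last place, so the longitude may be off by as much as 0.0001°.
One degree of longitude at 57.4849° is 111000 × cos 57.4849° ≈ 111000 × 0.5375 = 59664.9 m.
East–west error: 0.0001° × 59664.9 m/° ≈ 5.96649 m.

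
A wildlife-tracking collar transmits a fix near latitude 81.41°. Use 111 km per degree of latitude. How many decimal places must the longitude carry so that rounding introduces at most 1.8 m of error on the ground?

At 81.41° one degree of longitude covers 111000 × cos 81.41° ≈ 111000 × 0.1494 ≈ 16579.3 m.
N decimal places → at most half a unit in the last place, 0.5 × 10⁻ᴺ° = 16579.3/2 × 10⁻ᴺ m.
Need 0.5 × 16579.3 × 10⁻ᴺ ≤ 1.8 → 10⁻ᴺ ≤ 2.171e-04, so N ≥ 3.66.
N = 3 would give 8.29 m (too coarse); N = 4 gives 0.829 m ≤ 1.8 m.

4 decimal places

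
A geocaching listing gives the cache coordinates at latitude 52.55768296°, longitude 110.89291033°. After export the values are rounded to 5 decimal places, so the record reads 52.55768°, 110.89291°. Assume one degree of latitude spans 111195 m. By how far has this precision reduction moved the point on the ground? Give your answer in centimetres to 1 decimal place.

33.0 centimetres

The latitude changed by +0.00000296° and the longitude by +0.00000033°.
North–south shift: 0.00000296 × 111195 = 0.329137 m.
East–west at this latitude: 0.00000033° × 111195 × cos 52.5577° ≈ 0.00000033 × 67602.4 = 0.0223088 m.
Combined displacement = (0.329137² + 0.0223088²)^½ ≈ 0.329892 m.
That is 0.329892 m = 32.989 cm.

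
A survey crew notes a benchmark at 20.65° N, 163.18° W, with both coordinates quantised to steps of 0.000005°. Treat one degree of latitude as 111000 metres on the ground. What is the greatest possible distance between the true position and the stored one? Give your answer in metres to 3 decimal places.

With a 0.000005° grid the true value lies within half a step, ±0.000005°/2 = ±2.5e-06°, of the stored one.
Latitude error → 2.5e-06 × 111000 = 0.2775 m along the meridian.
E–W at 20.65°: 2.5e-06° × 111000 × cos 20.65° = 2.5e-06 × 111000 × 0.9358 ≈ 0.259671 m.
Combining orthogonally: (0.2775² + 0.259671²)^½ ≈ 0.380047 m.

0.380 metres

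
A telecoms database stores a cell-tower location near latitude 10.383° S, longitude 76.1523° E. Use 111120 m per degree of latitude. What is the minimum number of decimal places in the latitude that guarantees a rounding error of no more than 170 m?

One degree of latitude covers 111120 m.
Rounding to N decimal places gives at most 0.5 × 10⁻ᴺ degrees of error, i.e. 0.5 × 10⁻ᴺ × 111120 m.
Need 0.5 × 111120 × 10⁻ᴺ ≤ 170 → 10⁻ᴺ ≤ 3.060e-03, so N ≥ 2.51.
N = 2 would give 556 m (too coarse); N = 3 gives 55.6 m ≤ 170 m.

3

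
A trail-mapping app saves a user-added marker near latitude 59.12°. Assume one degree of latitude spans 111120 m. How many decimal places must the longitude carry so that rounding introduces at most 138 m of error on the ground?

3 decimal places

At 59.12° one degree of longitude covers 111120 × cos 59.12° ≈ 111120 × 0.5132 ≈ 57031.4 m.
With N decimal places the half-ulp bound is 0.5·10⁻ᴺ°, or 0.5·10⁻ᴺ × 57031.4 m on the ground.
Setting 28515.7 × 10⁻ᴺ ≤ 138 gives 10ᴺ ≥ 206.6, i.e. N ≥ 2.32.
N = 2 would give 285 m (too coarse); N = 3 gives 28.5 m ≤ 138 m.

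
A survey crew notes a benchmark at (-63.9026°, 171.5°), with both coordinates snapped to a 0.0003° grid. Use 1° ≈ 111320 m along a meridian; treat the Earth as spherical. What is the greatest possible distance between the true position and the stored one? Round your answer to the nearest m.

18 m

With a 0.0003° grid the true value lies within half a step, ±0.0003°/2 = ±0.00015°, of the stored one.
N–S: 0.00015° × 111320 m/° = 16.698 m.
East–west component at 63.9026°: 0.00015° × 111320 × cos 63.9026° ≈ 0.00015 × 48969.5 ≈ 7.34542 m.
Combining orthogonally: (16.698² + 7.34542²)^½ ≈ 18.2422 m.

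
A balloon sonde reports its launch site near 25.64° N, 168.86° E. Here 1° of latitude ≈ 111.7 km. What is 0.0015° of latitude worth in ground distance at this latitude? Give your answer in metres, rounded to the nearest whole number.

0.0015° × 111700 m/° = 167.55 m.

168 metres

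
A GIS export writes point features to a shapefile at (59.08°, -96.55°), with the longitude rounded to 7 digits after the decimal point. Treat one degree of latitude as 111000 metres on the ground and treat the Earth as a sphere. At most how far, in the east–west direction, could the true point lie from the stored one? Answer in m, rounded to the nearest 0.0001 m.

Rounding to 7 decimal places leaves the longitude within ±5e-08° of the true value.
Parallels shrink by cos φ, so at 59.08° a degree of longitude is 111000 × 0.5138 ≈ 57036.3 m.
East–west error: 5e-08° × 57036.3 m/° ≈ 0.00285182 m.

0.0029 m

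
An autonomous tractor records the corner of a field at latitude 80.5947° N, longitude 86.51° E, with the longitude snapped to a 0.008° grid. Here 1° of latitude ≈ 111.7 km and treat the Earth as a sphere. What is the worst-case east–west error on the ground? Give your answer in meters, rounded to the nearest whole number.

73 meters

With a 0.008° grid the true value lies within half a step, ±0.008°/2 = ±0.004°, of the stored one.
One degree of longitude at 80.5947° is 111700 × cos 80.5947° ≈ 111700 × 0.1634 = 18253.7 m.
So at most 0.004° × 18253.7 ≈ 73.0148 m east–west.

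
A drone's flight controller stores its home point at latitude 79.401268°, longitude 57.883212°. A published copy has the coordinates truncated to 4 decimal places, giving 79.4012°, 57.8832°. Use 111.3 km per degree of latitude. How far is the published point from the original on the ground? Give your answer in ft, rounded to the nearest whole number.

25 ft

The latitude changed by +0.000068° and the longitude by +0.000012°.
N–S: 0.000068° × 111300 m/° = 7.5684 m.
East–west at this latitude: 0.000012° × 111300 × cos 79.4012° ≈ 0.000012 × 20471.5 = 0.245658 m.
Combined displacement = (7.5684² + 0.245658²)^½ ≈ 7.57239 m.
In feet: 7.57239 m ÷ 0.3048 ≈ 24.844 ft.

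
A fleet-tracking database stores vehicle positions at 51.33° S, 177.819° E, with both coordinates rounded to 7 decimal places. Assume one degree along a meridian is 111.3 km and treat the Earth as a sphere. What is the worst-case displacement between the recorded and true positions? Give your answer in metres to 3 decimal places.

Rounding to 7 decimal places leaves each coordinate within ±5e-08° of the true value.
North–south component: 5e-08° × 111300 = 0.005565 m.
E–W at 51.33°: 5e-08° × 111300 × cos 51.33° = 5e-08 × 111300 × 0.6248 ≈ 0.0034772 m.
Worst case both components are at the extreme and orthogonal: √(0.005565² + 0.0034772²) ≈ 0.00656202 m.

0.007 metres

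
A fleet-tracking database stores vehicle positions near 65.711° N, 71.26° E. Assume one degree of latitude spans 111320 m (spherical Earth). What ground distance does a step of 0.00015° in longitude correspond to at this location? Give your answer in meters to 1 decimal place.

6.9 meters

One degree of longitude here spans 111320 × cos 65.711° = 111320 × 0.4113 ≈ 45790.3 m; 0.00015° of that is 6.86854 m.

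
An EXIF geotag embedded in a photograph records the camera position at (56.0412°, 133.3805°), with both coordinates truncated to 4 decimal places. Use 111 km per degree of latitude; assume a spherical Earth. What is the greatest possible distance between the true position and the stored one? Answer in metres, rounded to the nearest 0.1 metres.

12.7 metres

Truncating at 4 decimal places can drop up to a full unit in the last place, so each coordinate may be off by as much as 0.0001°.
North–south component: 0.0001° × 111000 = 11.1 m.
East–west component at 56.0412°: 0.0001° × 111000 × cos 56.0412° ≈ 0.0001 × 62004.2 ≈ 6.20042 m.
Combining orthogonally: (11.1² + 6.20042²)^½ ≈ 12.7144 m.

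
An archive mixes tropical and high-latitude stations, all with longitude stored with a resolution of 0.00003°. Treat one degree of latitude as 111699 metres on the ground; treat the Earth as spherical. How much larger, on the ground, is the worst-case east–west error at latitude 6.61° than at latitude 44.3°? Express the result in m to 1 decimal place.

With a 0.00003° grid the true value lies within half a step, ±0.00003°/2 = ±1.5e-05°, of the stored one.
Error at 6.61° = 1.5e-05° × 111699 × cos 6.61° ≈ 1.6755 × 0.9934 = 1.6643 m.
At 44.3°: 1.5e-05° × 111699 × cos 44.3° = 1.5e-05 × 111699 × 0.7157 ≈ 1.1991 m.
So the lower-latitude error exceeds the higher by 1.6643 − 1.1991 = 0.46522 m.

0.5 m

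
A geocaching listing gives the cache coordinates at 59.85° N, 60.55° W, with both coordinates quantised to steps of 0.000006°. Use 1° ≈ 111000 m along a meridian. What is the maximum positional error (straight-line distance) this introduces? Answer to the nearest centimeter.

With a 0.000006° grid the true value lies within half a step, ±0.000006°/2 = ±3e-06°, of the stored one.
North–south component: 3e-06° × 111000 = 0.333 m.
East–west component at 59.85°: 3e-06° × 111000 × cos 59.85° ≈ 3e-06 × 55751.5 ≈ 0.167254 m.
Combining orthogonally: (0.333² + 0.167254²)^½ ≈ 0.372643 m.
That is 0.372643 m = 37.264 cm.

37 centimeters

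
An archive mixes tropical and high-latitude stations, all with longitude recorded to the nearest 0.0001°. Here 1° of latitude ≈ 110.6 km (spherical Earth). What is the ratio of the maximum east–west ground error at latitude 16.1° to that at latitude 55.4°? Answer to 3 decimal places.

Rounding to 4 decimal places leaves the longitude within ±5e-05° of the true value.
Error at 16.1° = 5e-05° × 110600 × cos 16.1° ≈ 5.53 × 0.9608 = 5.3131 m.
At 55.4°: 5e-05° × 110600 × cos 55.4° = 5e-05 × 110600 × 0.5678 ≈ 3.1402 m.
Ratio: 5.3131 / 3.1402 = cos 16.1° / cos 55.4° ≈ 1.6920.

1.692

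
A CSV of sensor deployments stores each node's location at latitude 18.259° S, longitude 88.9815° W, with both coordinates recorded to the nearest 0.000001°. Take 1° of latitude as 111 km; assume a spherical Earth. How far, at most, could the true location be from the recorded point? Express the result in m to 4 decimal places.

0.0765 m

Rounding to 6 decimal places leaves each coordinate within ±5e-07° of the true value.
N–S: 5e-07° × 111000 m/° = 0.0555 m.
Longitude error → 5e-07 × 111000 × cos 18.259° = 5e-07 × 111000 × 0.9496 ≈ 0.0527056 m.
The two errors are perpendicular, so the maximum displacement is √(0.0555² + 0.0527056²) ≈ 0.0765384 m.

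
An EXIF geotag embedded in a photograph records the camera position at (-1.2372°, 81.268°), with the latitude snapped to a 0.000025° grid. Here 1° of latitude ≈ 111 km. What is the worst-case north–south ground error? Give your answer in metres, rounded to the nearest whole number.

With a 0.000025° grid the true value lies within half a step, ±0.000025°/2 = ±1.25e-05°, of the stored one.
North–south distance: 1.25e-05° × 111000 m/° = 1.3875 m.

1 metres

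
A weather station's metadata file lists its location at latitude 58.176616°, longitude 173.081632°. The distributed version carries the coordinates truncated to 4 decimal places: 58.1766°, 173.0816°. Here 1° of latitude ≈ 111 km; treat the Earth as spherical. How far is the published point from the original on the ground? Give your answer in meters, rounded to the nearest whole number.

3 meters

Δlat = 58.176616 − 58.1766 = +0.000016°; Δlon = 173.081632 − 173.0816 = +0.000032°.
North–south shift: 0.000016 × 111000 = 1.776 m.
East–west at this latitude: 0.000032° × 111000 × cos 58.1766° ≈ 0.000032 × 58530.6 = 1.87298 m.
Hypotenuse of the two orthogonal shifts: √(1.776² + 1.87298²) = 2.58113 m.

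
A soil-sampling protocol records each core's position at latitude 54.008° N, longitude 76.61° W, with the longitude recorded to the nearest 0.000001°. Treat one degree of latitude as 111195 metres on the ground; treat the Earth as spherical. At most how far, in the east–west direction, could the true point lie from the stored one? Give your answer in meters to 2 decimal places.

Rounding to 6 decimal places leaves the longitude within ±5e-07° of the true value.
One degree of longitude at 54.008° is 111195 × cos 54.008° ≈ 111195 × 0.5877 = 65346.2 m.
So at most 5e-07° × 65346.2 ≈ 0.0326731 m east–west.

0.03 meters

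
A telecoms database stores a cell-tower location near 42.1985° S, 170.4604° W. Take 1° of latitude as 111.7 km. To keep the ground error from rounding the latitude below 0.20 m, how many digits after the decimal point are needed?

6 decimal places

One degree of latitude covers 111700 m.
N decimal places → at most half a unit in the last place, 0.5 × 10⁻ᴺ° = 111700/2 × 10⁻ᴺ m.
Setting 55850 × 10⁻ᴺ ≤ 0.20 gives 10ᴺ ≥ 2.792e+05, i.e. N ≥ 5.45.
N = 5 would give 0.558 m (too coarse); N = 6 gives 0.0558 m ≤ 0.20 m.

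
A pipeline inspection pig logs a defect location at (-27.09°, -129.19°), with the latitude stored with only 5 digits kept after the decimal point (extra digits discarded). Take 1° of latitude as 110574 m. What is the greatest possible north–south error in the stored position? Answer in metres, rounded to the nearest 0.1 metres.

Truncating at 5 decimal places can drop up to a full unit in the last place, so the latitude may be off by as much as 1e-05°.
Along the meridian that is 1e-05° × 110574 m/° = 1.10574 m.

1.1 metres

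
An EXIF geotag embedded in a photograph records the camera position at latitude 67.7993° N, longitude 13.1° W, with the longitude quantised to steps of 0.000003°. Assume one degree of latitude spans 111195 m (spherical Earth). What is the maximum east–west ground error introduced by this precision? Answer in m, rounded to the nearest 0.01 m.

With a 0.000003° grid the true value lies within half a step, ±0.000003°/2 = ±1.5e-06°, of the stored one.
Parallels shrink by cos φ, so at 67.7993° a degree of longitude is 111195 × 0.3779 ≈ 42015.3 m.
Maximum E–W displacement: 1.5e-06 × 42015.3 = 0.0630229 m.

0.06 m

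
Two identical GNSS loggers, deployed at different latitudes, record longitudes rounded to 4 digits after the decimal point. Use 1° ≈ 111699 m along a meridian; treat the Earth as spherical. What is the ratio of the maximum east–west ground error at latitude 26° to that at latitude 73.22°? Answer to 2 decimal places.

3.11

Rounding to 4 decimal places leaves the longitude within ±5e-05° of the true value.
At 26°: 5e-05° × 111699 × cos 26° = 5e-05 × 111699 × 0.8988 ≈ 5.0197 m.
At 73.22°: 5e-05° × 111699 × cos 73.22° = 5e-05 × 111699 × 0.2887 ≈ 1.6124 m.
The ratio reduces to cos 26° / cos 73.22° = 0.8988/0.2887 ≈ 3.1133.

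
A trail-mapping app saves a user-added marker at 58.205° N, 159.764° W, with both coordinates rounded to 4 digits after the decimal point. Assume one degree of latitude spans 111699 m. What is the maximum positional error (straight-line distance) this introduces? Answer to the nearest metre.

Rounding to 4 decimal places leaves each coordinate within ±5e-05° of the true value.
Latitude error → 5e-05 × 111699 = 5.58495 m along the meridian.
Longitude error → 5e-05 × 111699 × cos 58.205° = 5e-05 × 111699 × 0.5269 ≈ 2.94261 m.
Worst case both components are at the extreme and orthogonal: √(5.58495² + 2.94261²) ≈ 6.31273 m.

6 metres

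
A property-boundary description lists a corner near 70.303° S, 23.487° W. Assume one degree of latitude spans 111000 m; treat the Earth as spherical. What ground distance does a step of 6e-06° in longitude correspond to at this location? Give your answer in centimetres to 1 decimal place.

One degree of longitude here spans 111000 × cos 70.303° = 111000 × 0.3370 ≈ 37412.1 m; 6e-06° of that is 0.224473 m.
That is 0.224473 m = 22.447 cm.

22.4 centimetres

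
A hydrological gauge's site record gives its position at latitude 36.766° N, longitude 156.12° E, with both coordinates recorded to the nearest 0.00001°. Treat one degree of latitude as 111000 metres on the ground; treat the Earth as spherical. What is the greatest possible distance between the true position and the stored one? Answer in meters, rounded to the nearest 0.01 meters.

Rounding to 5 decimal places leaves each coordinate within ±5e-06° of the true value.
North–south component: 5e-06° × 111000 = 0.555 m.
Longitude error → 5e-06 × 111000 × cos 36.766° = 5e-06 × 111000 × 0.8011 ≈ 0.444603 m.
Combining orthogonally: (0.555² + 0.444603²)^½ ≈ 0.711124 m.

0.71 meters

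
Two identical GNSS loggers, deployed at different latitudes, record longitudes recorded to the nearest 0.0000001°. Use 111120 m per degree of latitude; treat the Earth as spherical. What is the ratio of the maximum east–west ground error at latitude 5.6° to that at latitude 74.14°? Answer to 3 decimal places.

Rounding to 7 decimal places leaves the longitude within ±5e-08° of the true value.
At 5.6°: 5e-08° × 111120 × cos 5.6° = 5e-08 × 111120 × 0.9952 ≈ 0.0055295 m.
At 74.14°: 5e-08° × 111120 × cos 74.14° = 5e-08 × 111120 × 0.2733 ≈ 0.0015184 m.
Ratio: 0.0055295 / 0.0015184 = cos 5.6° / cos 74.14° ≈ 3.6417.

3.642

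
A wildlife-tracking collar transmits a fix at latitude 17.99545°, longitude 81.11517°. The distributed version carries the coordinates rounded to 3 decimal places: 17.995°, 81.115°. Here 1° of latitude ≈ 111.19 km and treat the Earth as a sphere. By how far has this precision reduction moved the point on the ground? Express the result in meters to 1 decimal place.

The latitude changed by +0.00045° and the longitude by +0.00017°.
N–S: 0.00045° × 111190 m/° = 50.0355 m.
E–W at 17.995°: 0.00017° × 111190 × cos 17.995° = 0.00017 × 111190 × 0.9511 ≈ 17.9777 m.
Combined displacement = (50.0355² + 17.9777²)^½ ≈ 53.1672 m.

53.2 meters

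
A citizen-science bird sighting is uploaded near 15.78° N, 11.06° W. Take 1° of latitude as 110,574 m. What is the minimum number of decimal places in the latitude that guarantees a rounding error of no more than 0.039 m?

One degree of latitude covers 110574 m.
With N decimal places the half-ulp bound is 0.5·10⁻ᴺ°, or 0.5·10⁻ᴺ × 110574 m on the ground.
Setting 55287 × 10⁻ᴺ ≤ 0.039 gives 10ᴺ ≥ 1.418e+06, i.e. N ≥ 6.15.
N = 6 would give 0.0553 m (too coarse); N = 7 gives 0.00553 m ≤ 0.039 m.

7 decimal places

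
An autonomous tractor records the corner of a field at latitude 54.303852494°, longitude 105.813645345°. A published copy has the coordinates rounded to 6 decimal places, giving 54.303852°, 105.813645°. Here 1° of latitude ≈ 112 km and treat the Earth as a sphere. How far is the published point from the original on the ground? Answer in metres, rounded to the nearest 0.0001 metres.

The latitude changed by +0.000000494° and the longitude by +0.000000345°.
North–south shift: 0.000000494 × 112000 = 0.055328 m.
E–W at 54.3039°: 0.000000345° × 112000 × cos 54.3039° = 0.000000345 × 112000 × 0.5835 ≈ 0.0225459 m.
Combined displacement = (0.055328² + 0.0225459²)^½ ≈ 0.0597453 m.

0.0597 metres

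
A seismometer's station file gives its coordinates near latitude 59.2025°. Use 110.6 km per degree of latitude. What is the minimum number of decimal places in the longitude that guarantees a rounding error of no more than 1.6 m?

At 59.2025° one degree of longitude covers 110600 × cos 59.2025° ≈ 110600 × 0.5120 ≈ 56627.8 m.
N decimal places → at most half a unit in the last place, 0.5 × 10⁻ᴺ° = 56627.8/2 × 10⁻ᴺ m.
Need 0.5 × 56627.8 × 10⁻ᴺ ≤ 1.6 → 10⁻ᴺ ≤ 5.651e-05, so N ≥ 4.25.
At 4 places the error can reach 2.83 m, but 5 places keeps it to 0.283 m.

5 decimal places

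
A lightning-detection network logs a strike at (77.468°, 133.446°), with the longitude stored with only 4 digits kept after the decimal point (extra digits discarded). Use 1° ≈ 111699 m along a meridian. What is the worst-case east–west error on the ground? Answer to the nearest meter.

2 meters

Truncating at 4 decimal places can drop up to a full unit in the last place, so the longitude may be off by as much as 0.0001°.
One degree of longitude at 77.468° is 111699 × cos 77.468° ≈ 111699 × 0.2170 = 24237 m.
Maximum E–W displacement: 0.0001 × 24237 = 2.4237 m.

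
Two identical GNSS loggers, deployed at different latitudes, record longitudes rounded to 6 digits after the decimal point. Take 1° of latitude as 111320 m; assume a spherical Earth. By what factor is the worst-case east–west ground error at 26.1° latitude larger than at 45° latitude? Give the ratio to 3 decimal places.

Rounding to 6 decimal places leaves the longitude within ±5e-07° of the true value.
Error at 26.1° = 5e-07° × 111320 × cos 26.1° ≈ 0.05566 × 0.8980 = 0.049984 m.
At 45°: 5e-07° × 111320 × cos 45° = 5e-07 × 111320 × 0.7071 ≈ 0.039358 m.
The ratio reduces to cos 26.1° / cos 45° = 0.8980/0.7071 ≈ 1.2700.

1.270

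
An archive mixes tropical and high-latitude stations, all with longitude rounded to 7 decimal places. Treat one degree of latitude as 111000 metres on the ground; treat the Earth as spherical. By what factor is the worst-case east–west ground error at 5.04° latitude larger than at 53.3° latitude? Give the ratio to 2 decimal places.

Rounding to 7 decimal places leaves the longitude within ±5e-08° of the true value.
Error at 5.04° = 5e-08° × 111000 × cos 5.04° ≈ 0.00555 × 0.9961 = 0.0055285 m.
At 53.3°: 5e-08° × 111000 × cos 53.3° = 5e-08 × 111000 × 0.5976 ≈ 0.0033168 m.
Ratio: 0.0055285 / 0.0033168 = cos 5.04° / cos 53.3° ≈ 1.6668.

1.67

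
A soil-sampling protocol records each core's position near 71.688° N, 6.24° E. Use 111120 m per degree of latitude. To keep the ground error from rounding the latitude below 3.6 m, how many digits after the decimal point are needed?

5 decimal places

One degree of latitude covers 111120 m.
Rounding to N decimal places gives at most 0.5 × 10⁻ᴺ degrees of error, i.e. 0.5 × 10⁻ᴺ × 111120 m.
Need 0.5 × 111120 × 10⁻ᴺ ≤ 3.6 → 10⁻ᴺ ≤ 6.479e-05, so N ≥ 4.19.
N = 4 would give 5.56 m (too coarse); N = 5 gives 0.556 m ≤ 3.6 m.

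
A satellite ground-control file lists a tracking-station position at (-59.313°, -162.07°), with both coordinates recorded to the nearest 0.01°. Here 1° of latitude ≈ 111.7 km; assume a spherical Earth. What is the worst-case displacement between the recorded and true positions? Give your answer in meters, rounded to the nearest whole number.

627 meters

Rounding to 2 decimal places leaves each coordinate within ±0.005° of the true value.
Latitude error → 0.005 × 111700 = 558.5 m along the meridian.
Longitude error → 0.005 × 111700 × cos 59.313° = 0.005 × 111700 × 0.5103 ≈ 285.029 m.
The two errors are perpendicular, so the maximum displacement is √(558.5² + 285.029²) ≈ 627.028 m.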